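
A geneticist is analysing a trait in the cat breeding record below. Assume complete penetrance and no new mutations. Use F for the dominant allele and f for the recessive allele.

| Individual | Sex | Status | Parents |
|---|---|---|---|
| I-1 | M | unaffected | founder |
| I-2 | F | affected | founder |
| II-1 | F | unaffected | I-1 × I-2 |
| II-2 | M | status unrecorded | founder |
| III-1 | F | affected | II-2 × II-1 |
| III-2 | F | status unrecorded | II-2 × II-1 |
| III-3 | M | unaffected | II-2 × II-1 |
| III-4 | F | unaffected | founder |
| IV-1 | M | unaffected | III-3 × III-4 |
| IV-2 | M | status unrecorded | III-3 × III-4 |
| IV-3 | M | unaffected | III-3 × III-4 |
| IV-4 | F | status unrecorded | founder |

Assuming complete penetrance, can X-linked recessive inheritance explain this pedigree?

Yes

A consistent assignment under X-linked recessive exists: I-1 X^F Y, I-2 X^f X^f, II-1 X^F X^f, II-2 X^f Y, III-1 X^f X^f, III-2 X^F X^f, III-3 X^F Y, III-4 X^F X^F, IV-1 X^F Y, IV-2 X^F Y, IV-3 X^F Y, IV-4 X^F X^F.
In this assignment every recorded phenotype matches its genotype and every non-founder's genotype is obtainable from its parents' genotypes, so the pedigree is consistent.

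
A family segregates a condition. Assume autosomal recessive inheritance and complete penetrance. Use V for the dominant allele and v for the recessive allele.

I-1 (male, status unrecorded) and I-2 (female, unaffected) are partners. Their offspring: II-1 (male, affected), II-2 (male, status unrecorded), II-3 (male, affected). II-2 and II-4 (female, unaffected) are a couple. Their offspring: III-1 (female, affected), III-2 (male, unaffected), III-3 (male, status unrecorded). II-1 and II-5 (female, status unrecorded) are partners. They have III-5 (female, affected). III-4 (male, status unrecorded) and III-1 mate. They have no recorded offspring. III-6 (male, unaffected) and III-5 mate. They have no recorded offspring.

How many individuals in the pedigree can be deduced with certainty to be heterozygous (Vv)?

2

Obligate heterozygotes: I-2 is unaffected so carries V and passed v to II-1 (vv), so I-2 is Vv; II-4 is unaffected so carries V and passed v to III-1 (vv), so II-4 is Vv.
Every other individual is either homozygous by phenotype or has at least one consistent homozygous assignment, so the count is 2.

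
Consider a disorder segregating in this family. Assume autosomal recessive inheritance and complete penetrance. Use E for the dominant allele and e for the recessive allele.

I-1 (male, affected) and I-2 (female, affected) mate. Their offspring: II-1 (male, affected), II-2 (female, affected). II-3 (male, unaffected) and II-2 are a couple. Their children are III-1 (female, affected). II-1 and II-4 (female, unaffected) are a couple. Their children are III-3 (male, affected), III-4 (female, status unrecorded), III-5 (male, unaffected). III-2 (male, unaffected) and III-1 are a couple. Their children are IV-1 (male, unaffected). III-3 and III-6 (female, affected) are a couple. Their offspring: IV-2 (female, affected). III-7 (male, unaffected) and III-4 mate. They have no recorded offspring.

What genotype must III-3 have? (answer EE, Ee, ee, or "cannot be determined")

III-3 is affected, so III-3 is ee.

ee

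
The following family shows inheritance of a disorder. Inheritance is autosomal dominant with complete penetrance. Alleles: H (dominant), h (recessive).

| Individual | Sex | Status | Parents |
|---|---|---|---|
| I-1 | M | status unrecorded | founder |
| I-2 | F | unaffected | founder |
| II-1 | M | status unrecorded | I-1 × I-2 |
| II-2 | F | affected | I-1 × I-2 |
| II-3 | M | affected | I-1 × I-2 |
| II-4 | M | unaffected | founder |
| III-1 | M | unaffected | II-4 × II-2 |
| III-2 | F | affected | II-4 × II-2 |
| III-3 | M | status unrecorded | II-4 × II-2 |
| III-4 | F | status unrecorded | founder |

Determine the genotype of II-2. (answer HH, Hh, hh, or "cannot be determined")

From phenotype alone, II-2 is HH or Hh.
II-2 is affected so carries H and received h from I-2 (hh), so II-2 is Hh.

Hh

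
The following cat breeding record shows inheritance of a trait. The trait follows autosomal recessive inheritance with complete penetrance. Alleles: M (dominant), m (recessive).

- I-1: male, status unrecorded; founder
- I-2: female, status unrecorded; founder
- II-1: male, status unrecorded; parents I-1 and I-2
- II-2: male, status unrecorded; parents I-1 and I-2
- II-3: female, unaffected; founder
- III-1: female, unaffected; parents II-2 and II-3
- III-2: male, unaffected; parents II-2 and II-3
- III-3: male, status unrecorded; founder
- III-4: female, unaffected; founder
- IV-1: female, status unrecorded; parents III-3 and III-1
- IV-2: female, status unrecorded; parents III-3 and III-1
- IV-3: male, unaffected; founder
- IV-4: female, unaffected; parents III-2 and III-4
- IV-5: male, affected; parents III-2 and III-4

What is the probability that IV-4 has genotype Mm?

2/3

III-2 is unaffected so carries M and passed m to IV-5 (mm), so III-2 is Mm.
III-4 is unaffected so carries M and passed m to IV-5 (mm), so III-4 is Mm.
Their cross gives offspring ratios 1/4 MM : 1/2 Mm : 1/4 mm. Conditioning on IV-4 being unaffected, P(Mm) = 1/2 / 3/4 = 2/3.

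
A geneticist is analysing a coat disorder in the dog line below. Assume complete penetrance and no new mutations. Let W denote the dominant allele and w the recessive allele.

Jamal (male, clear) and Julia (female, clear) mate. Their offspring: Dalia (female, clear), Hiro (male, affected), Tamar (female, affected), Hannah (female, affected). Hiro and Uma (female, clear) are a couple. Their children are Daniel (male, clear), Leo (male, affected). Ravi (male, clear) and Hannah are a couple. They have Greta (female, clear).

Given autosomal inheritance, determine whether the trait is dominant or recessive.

recessive

Jamal and Julia are both clear yet have an affected child Hiro. Under dominance, an affected child requires at least one affected parent, so the trait cannot be dominant.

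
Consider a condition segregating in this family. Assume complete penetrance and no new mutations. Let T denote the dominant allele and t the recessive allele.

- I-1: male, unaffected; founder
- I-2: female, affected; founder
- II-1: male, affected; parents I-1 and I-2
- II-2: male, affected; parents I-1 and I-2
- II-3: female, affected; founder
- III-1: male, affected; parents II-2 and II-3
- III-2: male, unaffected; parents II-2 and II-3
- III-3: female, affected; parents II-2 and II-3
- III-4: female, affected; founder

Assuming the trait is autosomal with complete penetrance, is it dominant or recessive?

dominant

II-2 and II-3 are both affected yet have an unaffected child III-2. Under a recessive model two affected parents are homozygous and every child would be affected, so the trait cannot be recessive.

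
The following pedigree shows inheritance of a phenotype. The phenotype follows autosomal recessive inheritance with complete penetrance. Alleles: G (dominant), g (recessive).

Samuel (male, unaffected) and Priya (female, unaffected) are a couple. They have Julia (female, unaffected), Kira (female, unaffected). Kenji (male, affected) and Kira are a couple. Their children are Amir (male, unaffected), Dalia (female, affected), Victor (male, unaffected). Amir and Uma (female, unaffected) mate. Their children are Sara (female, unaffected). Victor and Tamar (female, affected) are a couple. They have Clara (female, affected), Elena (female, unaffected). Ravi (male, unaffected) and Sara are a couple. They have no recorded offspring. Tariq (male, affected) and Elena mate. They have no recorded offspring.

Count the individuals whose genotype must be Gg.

4

Obligate heterozygotes: Kira is unaffected so carries G and passed g to Dalia (gg), so Kira is Gg; Amir is unaffected so carries G and received g from Kenji (gg), so Amir is Gg; Victor is unaffected so carries G and received g from Kenji (gg), so Victor is Gg; Elena is unaffected so carries G and received g from Tamar (gg), so Elena is Gg.
Every other individual is either homozygous by phenotype or has at least one consistent homozygous assignment, so the count is 4.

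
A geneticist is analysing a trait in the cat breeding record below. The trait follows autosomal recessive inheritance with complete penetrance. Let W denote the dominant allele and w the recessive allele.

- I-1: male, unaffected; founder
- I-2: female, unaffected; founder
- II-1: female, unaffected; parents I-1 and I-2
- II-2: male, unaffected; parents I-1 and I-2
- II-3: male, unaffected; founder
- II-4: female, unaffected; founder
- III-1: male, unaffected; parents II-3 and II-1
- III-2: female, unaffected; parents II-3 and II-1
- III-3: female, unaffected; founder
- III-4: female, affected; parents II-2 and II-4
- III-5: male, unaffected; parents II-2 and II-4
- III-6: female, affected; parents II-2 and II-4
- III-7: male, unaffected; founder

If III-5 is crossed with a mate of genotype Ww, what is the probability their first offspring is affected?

1/6

II-2 is unaffected so carries W and passed w to III-4 (ww), so II-2 is Ww.
II-4 is unaffected so carries W and passed w to III-4 (ww), so II-4 is Ww.
III-5 is an unaffected offspring of II-2 (Ww) × II-4 (Ww), whose cross gives 1/4 WW : 1/2 Ww : 1/4 ww; conditioning on being unaffected, III-5 is WW with probability 1/3, Ww with probability 2/3.
Summing over parental genotype combinations, P(offspring is affected) = 2/3·1/4 = 1/6.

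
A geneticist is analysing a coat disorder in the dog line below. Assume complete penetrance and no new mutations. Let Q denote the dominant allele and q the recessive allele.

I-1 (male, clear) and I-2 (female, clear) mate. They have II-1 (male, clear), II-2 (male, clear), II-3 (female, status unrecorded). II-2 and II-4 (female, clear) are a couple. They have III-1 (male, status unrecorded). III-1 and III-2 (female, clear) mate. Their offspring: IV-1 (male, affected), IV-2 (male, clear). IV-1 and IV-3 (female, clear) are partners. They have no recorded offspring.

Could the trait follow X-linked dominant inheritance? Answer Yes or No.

Under X-linked dominant, IV-1 (affected, male) cannot arise from III-1 (unrecorded) × III-2 (clear).

No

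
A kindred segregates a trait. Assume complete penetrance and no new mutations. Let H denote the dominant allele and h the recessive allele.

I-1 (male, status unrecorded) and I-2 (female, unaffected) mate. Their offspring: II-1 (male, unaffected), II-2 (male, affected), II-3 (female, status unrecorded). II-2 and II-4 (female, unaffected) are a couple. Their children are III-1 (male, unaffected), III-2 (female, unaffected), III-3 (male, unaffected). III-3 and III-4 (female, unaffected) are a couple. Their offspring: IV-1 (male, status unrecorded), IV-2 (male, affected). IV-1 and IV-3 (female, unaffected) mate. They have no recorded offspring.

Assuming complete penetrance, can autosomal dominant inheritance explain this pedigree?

Under autosomal dominant, IV-2 (affected, male) cannot arise from III-3 (unaffected) × III-4 (unaffected).

No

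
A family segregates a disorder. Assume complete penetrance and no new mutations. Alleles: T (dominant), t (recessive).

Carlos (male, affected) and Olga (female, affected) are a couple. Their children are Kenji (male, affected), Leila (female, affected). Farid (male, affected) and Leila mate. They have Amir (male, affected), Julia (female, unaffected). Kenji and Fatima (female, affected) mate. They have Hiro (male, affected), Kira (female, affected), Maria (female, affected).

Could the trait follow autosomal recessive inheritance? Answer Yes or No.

No

Under autosomal recessive, Julia (unaffected, female) cannot arise from Farid (affected) × Leila (affected).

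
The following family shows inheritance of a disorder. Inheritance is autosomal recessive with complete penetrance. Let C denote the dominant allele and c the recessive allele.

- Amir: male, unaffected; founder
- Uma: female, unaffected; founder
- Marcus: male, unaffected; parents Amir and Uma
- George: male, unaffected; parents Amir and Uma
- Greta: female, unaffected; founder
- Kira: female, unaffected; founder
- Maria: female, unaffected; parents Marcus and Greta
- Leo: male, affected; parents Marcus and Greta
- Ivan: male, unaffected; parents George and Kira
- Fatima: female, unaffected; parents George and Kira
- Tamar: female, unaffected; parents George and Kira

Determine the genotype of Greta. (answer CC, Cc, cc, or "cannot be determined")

From phenotype alone, Greta is CC or Cc.
Greta is unaffected so carries C and passed c to Leo (cc), so Greta is Cc.

Cc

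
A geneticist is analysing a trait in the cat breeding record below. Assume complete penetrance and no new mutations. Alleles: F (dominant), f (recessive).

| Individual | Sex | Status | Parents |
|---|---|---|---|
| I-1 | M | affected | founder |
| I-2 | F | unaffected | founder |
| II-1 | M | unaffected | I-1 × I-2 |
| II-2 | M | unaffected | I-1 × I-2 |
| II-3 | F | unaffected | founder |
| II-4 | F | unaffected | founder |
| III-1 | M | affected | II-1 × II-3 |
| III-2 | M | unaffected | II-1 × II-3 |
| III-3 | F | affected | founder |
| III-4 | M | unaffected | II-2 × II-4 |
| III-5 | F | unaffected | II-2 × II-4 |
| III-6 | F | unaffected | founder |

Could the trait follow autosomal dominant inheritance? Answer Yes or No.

Under autosomal dominant, III-1 (affected, male) cannot arise from II-1 (unaffected) × II-3 (unaffected).

No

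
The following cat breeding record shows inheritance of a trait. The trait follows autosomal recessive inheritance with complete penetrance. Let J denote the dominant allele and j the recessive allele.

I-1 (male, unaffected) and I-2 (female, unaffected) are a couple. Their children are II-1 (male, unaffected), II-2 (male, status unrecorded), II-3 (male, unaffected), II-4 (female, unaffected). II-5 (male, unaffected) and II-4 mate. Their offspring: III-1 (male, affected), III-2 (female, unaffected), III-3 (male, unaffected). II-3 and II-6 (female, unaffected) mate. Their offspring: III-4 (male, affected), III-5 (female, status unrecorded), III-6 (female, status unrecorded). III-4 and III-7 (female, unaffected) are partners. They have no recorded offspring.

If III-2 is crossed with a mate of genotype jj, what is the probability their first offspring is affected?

1/3

II-5 is unaffected so carries J and passed j to III-1 (jj), so II-5 is Jj.
II-4 is unaffected so carries J and passed j to III-1 (jj), so II-4 is Jj.
III-2 is an unaffected offspring of II-5 (Jj) × II-4 (Jj), whose cross gives 1/4 JJ : 1/2 Jj : 1/4 jj; conditioning on being unaffected, III-2 is JJ with probability 1/3, Jj with probability 2/3.
Summing over parental genotype combinations, P(offspring is affected) = 2/3·1/2 = 1/3.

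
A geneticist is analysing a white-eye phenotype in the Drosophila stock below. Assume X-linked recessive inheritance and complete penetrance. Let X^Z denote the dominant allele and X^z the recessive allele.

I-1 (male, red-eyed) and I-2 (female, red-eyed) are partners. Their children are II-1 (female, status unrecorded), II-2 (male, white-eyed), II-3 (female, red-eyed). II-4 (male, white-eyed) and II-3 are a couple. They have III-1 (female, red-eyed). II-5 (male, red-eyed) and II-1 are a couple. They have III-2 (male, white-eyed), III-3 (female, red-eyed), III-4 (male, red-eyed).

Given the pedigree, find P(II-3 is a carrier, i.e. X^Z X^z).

1/3

I-1 is red-eyed, so I-1 is X^Z Y.
I-2 is red-eyed so carries Z and passed z to II-1 (X^Z X^z, whose Z came from I-1), so I-2 is X^Z X^z.
Their cross gives offspring ratios 1/2 X^Z X^Z : 1/2 X^Z X^z. Conditioning on II-3 being red-eyed, P(X^Z X^z) = 1/2 / 1 = 1/2 before taking II-3's own offspring into account.
II-4 is white-eyed, so II-4 is X^z Y.
Now use II-3's offspring. Probability of each recorded status — red-eyed daughter III-1: 1/2 if II-3 is X^Z X^z, 1 if X^Z X^Z.
Bayes: P(X^Z X^z) = 1/2·1/2 / (1/2·1/2 + 1/2·1) = 1/3.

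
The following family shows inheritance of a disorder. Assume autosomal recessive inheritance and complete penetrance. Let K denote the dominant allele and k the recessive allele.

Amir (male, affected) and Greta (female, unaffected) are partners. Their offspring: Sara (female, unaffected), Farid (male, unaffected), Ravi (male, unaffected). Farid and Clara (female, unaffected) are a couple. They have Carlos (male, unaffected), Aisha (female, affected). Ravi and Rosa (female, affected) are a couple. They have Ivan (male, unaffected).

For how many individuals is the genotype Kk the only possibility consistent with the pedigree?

5

Obligate heterozygotes: Sara is unaffected so carries K and received k from Amir (kk), so Sara is Kk; Farid is unaffected so carries K and received k from Amir (kk), so Farid is Kk; Ravi is unaffected so carries K and received k from Amir (kk), so Ravi is Kk; Clara is unaffected so carries K and passed k to Aisha (kk), so Clara is Kk; Ivan is unaffected so carries K and received k from Rosa (kk), so Ivan is Kk.
Every other individual is either homozygous by phenotype or has at least one consistent homozygous assignment, so the count is 5.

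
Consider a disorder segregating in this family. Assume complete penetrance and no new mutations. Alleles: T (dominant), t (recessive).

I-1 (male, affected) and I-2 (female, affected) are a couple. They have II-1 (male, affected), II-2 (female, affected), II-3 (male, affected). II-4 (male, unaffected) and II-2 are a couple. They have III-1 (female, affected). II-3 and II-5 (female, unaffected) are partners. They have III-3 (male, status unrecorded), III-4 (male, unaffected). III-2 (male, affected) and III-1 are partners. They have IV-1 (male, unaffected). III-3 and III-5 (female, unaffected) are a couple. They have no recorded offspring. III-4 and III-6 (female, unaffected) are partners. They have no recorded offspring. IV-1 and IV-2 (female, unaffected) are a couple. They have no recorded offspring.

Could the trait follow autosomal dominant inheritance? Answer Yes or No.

Yes

A consistent assignment under autosomal dominant exists: I-1 TT, I-2 Tt, II-1 TT, II-2 TT, II-3 Tt, II-4 tt, II-5 tt, III-1 Tt, III-2 Tt, III-3 Tt, III-4 tt, III-5 tt, III-6 tt, IV-1 tt, IV-2 tt.
In this assignment every recorded phenotype matches its genotype and every non-founder's genotype is obtainable from its parents' genotypes, so the pedigree is consistent.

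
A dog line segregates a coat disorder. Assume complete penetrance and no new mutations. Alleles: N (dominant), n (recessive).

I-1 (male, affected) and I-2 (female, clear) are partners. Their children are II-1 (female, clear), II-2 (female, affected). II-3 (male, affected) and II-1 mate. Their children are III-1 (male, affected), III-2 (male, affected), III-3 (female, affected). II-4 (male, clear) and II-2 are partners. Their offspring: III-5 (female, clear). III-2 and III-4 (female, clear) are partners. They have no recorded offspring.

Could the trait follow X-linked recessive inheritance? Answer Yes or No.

A consistent assignment under X-linked recessive exists: I-1 X^n Y, I-2 X^N X^n, II-1 X^N X^n, II-2 X^n X^n, II-3 X^n Y, II-4 X^N Y, III-1 X^n Y, III-2 X^n Y, III-3 X^n X^n, III-4 X^N X^N, III-5 X^N X^n.
In this assignment every recorded phenotype matches its genotype and every non-founder's genotype is obtainable from its parents' genotypes, so the pedigree is consistent.

Yes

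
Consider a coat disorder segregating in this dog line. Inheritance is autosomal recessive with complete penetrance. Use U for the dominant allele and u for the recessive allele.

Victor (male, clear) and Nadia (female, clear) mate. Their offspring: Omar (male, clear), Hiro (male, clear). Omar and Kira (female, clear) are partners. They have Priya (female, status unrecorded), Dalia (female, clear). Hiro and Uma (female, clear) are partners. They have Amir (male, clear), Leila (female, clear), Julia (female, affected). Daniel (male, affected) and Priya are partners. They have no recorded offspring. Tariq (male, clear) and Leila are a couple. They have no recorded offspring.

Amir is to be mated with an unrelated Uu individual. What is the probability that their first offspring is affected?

1/6

Hiro is clear so carries U and passed u to Julia (uu), so Hiro is Uu.
Uma is clear so carries U and passed u to Julia (uu), so Uma is Uu.
Amir is a clear offspring of Hiro (Uu) × Uma (Uu), whose cross gives 1/4 UU : 1/2 Uu : 1/4 uu; conditioning on being clear, Amir is UU with probability 1/3, Uu with probability 2/3.
Summing over parental genotype combinations, P(offspring is affected) = 2/3·1/4 = 1/6.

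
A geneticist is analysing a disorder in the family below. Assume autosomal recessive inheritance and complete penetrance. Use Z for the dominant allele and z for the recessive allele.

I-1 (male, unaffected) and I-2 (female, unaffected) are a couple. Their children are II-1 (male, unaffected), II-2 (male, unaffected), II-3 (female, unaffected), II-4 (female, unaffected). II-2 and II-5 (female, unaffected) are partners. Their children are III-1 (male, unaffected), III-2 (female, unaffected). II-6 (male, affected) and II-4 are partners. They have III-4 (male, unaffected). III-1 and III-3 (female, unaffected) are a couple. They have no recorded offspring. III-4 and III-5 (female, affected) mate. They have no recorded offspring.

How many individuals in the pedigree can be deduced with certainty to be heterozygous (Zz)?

1

Obligate heterozygotes: III-4 is unaffected so carries Z and received z from II-6 (zz), so III-4 is Zz.
Every other individual is either homozygous by phenotype or has at least one consistent homozygous assignment, so the count is 1.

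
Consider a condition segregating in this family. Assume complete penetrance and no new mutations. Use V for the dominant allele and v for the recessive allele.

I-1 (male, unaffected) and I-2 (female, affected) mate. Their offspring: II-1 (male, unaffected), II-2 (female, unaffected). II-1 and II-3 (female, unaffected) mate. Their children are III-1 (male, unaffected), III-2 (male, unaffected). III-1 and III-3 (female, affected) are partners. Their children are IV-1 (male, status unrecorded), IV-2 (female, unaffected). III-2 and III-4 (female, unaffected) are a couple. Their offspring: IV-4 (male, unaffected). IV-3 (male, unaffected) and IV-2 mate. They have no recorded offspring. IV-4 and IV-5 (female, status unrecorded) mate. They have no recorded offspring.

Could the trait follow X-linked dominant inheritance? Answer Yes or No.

A consistent assignment under X-linked dominant exists: I-1 X^v Y, I-2 X^V X^v, II-1 X^v Y, II-2 X^v X^v, II-3 X^v X^v, III-1 X^v Y, III-2 X^v Y, III-3 X^V X^v, III-4 X^v X^v, IV-1 X^V Y, IV-2 X^v X^v, IV-3 X^v Y, IV-4 X^v Y, IV-5 X^V X^V.
In this assignment every recorded phenotype matches its genotype and every non-founder's genotype is obtainable from its parents' genotypes, so the pedigree is consistent.

Yes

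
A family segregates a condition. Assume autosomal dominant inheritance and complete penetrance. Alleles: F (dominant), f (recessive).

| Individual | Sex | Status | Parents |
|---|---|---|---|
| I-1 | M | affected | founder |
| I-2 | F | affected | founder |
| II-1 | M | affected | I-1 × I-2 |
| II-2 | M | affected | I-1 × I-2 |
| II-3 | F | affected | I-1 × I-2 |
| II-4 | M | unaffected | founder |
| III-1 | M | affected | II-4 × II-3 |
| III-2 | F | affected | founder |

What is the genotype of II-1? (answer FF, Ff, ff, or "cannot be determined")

II-1's phenotype allows FF or Ff, and no parent or child forces a single allele at both positions; consistent genotype assignments exist with II-1 as FF or Ff.

cannot be determined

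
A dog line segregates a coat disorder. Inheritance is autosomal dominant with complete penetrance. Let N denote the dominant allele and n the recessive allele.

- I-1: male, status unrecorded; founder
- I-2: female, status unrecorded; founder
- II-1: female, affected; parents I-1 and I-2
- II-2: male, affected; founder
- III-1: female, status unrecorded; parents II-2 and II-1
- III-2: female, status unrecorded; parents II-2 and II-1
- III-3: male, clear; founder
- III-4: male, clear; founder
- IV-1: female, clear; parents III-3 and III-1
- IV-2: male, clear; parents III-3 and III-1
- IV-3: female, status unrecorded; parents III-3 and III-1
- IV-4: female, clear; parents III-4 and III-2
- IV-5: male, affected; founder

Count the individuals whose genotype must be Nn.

0

No individual's genotype is forced to Nn by the pedigree, so the count is 0.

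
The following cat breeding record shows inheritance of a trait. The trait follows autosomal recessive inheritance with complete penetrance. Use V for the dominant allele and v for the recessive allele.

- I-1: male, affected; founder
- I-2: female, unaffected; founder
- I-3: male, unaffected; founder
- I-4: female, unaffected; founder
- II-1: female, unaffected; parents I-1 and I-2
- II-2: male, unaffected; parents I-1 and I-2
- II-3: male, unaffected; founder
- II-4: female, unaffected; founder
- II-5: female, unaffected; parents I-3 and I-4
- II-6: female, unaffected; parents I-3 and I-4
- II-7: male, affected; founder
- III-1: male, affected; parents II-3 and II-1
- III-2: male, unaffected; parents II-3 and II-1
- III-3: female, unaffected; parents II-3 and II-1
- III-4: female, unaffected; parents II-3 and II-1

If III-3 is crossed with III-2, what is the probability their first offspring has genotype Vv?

II-3 is unaffected so carries V and passed v to III-1 (vv), so II-3 is Vv.
II-1 is unaffected so carries V and received v from I-1 (vv), so II-1 is Vv.
III-3 is an unaffected offspring of II-3 (Vv) × II-1 (Vv), whose cross gives 1/4 VV : 1/2 Vv : 1/4 vv; conditioning on being unaffected, III-3 is VV with probability 1/3, Vv with probability 2/3.
III-2 is an unaffected offspring of II-3 (Vv) × II-1 (Vv), whose cross gives 1/4 VV : 1/2 Vv : 1/4 vv; conditioning on being unaffected, III-2 is VV with probability 1/3, Vv with probability 2/3.
Summing over parental genotype combinations, P(offspring has genotype Vv) = 2/9·1/2 + 2/9·1/2 + 4/9·1/2 = 4/9.

4/9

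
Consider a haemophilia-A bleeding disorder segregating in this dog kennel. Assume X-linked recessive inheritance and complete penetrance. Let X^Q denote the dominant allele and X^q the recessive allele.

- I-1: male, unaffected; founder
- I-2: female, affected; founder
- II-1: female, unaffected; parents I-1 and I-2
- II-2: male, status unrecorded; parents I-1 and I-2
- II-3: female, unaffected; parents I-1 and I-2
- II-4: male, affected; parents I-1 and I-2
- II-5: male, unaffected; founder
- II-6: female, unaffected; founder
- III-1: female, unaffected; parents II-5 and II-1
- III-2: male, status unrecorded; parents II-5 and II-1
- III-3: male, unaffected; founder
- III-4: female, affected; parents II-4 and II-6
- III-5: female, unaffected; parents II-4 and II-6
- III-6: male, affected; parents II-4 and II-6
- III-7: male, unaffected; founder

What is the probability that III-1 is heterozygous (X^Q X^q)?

1/2

II-5 is unaffected, so II-5 is X^Q Y.
II-1 is unaffected so carries Q and received q from I-2 (X^q X^q), so II-1 is X^Q X^q.
Their cross gives offspring ratios 1/2 X^Q X^Q : 1/2 X^Q X^q. Conditioning on III-1 being unaffected, P(X^Q X^q) = 1/2 / 1 = 1/2.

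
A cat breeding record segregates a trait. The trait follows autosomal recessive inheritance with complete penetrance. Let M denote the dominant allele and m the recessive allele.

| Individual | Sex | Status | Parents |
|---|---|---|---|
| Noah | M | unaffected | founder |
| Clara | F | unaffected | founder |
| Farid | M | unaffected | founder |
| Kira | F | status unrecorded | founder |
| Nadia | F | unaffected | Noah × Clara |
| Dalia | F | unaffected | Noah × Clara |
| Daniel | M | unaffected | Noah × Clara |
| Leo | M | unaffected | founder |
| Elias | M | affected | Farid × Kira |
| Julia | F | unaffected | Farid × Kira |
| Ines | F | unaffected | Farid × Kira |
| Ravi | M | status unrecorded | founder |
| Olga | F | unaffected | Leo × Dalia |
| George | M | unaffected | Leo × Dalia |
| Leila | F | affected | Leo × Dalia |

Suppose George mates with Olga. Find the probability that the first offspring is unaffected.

8/9

Leo is unaffected so carries M and passed m to Leila (mm), so Leo is Mm.
Dalia is unaffected so carries M and passed m to Leila (mm), so Dalia is Mm.
George is an unaffected offspring of Leo (Mm) × Dalia (Mm), whose cross gives 1/4 MM : 1/2 Mm : 1/4 mm; conditioning on being unaffected, George is MM with probability 1/3, Mm with probability 2/3.
Olga is an unaffected offspring of Leo (Mm) × Dalia (Mm), whose cross gives 1/4 MM : 1/2 Mm : 1/4 mm; conditioning on being unaffected, Olga is MM with probability 1/3, Mm with probability 2/3.
Summing over parental genotype combinations, P(offspring is unaffected) = 1/9·1 + 2/9·1 + 2/9·1 + 4/9·3/4 = 8/9.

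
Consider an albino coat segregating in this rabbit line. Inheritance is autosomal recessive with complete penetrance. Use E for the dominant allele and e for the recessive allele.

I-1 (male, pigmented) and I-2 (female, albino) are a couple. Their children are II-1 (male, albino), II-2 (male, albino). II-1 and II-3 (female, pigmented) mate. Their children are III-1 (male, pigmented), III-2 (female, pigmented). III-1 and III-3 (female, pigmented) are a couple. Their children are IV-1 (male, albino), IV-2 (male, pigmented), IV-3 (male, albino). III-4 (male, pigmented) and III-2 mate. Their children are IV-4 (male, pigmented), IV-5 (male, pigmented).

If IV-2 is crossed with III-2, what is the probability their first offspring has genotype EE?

III-1 is pigmented so carries E and received e from II-1 (ee), so III-1 is Ee.
III-3 is pigmented so carries E and passed e to IV-1 (ee), so III-3 is Ee.
IV-2 is a pigmented offspring of III-1 (Ee) × III-3 (Ee), whose cross gives 1/4 EE : 1/2 Ee : 1/4 ee; conditioning on being pigmented, IV-2 is EE with probability 1/3, Ee with probability 2/3.
III-2 is pigmented so carries E and received e from II-1 (ee), so III-2 is Ee.
Summing over parental genotype combinations, P(offspring has genotype EE) = 1/3·1/2 + 2/3·1/4 = 1/3.

1/3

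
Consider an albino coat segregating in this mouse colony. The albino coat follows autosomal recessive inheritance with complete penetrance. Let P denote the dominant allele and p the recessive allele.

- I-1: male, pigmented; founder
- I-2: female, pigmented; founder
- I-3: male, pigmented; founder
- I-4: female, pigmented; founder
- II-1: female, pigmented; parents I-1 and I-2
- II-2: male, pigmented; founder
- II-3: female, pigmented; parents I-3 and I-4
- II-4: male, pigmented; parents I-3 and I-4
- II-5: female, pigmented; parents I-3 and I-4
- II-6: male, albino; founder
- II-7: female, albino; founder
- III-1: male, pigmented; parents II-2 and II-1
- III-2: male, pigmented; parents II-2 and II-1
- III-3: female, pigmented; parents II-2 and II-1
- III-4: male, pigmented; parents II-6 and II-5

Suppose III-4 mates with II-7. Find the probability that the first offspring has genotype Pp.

1/2

III-4 is pigmented so carries P and received p from II-6 (pp), so III-4 is Pp.
II-7 is albino, so II-7 is pp.
The cross gives 1/2 Pp : 1/2 pp, so P(offspring has genotype Pp) = 1/2.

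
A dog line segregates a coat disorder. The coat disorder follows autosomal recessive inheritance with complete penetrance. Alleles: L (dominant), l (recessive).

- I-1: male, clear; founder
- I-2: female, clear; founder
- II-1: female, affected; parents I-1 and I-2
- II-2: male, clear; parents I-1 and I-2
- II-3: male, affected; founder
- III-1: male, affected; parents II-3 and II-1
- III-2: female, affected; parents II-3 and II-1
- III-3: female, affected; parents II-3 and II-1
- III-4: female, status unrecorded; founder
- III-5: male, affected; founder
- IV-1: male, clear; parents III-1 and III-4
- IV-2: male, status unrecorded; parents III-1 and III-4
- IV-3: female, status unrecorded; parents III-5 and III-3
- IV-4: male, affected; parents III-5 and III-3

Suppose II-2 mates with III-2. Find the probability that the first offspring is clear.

I-1 is clear so carries L and passed l to II-1 (ll), so I-1 is Ll.
I-2 is clear so carries L and passed l to II-1 (ll), so I-2 is Ll.
II-2 is a clear offspring of I-1 (Ll) × I-2 (Ll), whose cross gives 1/4 LL : 1/2 Ll : 1/4 ll; conditioning on being clear, II-2 is LL with probability 1/3, Ll with probability 2/3.
III-2 is affected, so III-2 is ll.
Summing over parental genotype combinations, P(offspring is clear) = 1/3·1 + 2/3·1/2 = 2/3.

2/3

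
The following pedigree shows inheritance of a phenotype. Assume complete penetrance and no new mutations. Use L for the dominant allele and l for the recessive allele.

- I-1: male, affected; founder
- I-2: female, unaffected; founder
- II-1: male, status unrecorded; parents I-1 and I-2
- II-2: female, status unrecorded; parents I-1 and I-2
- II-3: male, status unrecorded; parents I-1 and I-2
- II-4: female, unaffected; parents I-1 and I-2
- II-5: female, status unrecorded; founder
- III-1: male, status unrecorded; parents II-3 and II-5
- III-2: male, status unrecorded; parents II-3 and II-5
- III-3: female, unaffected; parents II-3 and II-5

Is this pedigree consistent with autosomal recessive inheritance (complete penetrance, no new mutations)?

A consistent assignment under autosomal recessive exists: I-1 ll, I-2 LL, II-1 Ll, II-2 Ll, II-3 Ll, II-4 Ll, II-5 LL, III-1 LL, III-2 LL, III-3 LL.
In this assignment every recorded phenotype matches its genotype and every non-founder's genotype is obtainable from its parents' genotypes, so the pedigree is consistent.

Yes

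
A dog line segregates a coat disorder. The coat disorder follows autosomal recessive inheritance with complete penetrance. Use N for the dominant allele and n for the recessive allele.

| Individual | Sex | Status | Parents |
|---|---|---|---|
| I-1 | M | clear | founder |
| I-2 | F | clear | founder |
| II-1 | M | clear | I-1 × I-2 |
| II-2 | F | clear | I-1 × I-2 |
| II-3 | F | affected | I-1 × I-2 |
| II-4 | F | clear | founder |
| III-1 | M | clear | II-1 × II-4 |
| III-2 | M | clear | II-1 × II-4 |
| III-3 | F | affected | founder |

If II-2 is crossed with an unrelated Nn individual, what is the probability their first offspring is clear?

I-1 is clear so carries N and passed n to II-3 (nn), so I-1 is Nn.
I-2 is clear so carries N and passed n to II-3 (nn), so I-2 is Nn.
II-2 is a clear offspring of I-1 (Nn) × I-2 (Nn), whose cross gives 1/4 NN : 1/2 Nn : 1/4 nn; conditioning on being clear, II-2 is NN with probability 1/3, Nn with probability 2/3.
Summing over parental genotype combinations, P(offspring is clear) = 1/3·1 + 2/3·3/4 = 5/6.

5/6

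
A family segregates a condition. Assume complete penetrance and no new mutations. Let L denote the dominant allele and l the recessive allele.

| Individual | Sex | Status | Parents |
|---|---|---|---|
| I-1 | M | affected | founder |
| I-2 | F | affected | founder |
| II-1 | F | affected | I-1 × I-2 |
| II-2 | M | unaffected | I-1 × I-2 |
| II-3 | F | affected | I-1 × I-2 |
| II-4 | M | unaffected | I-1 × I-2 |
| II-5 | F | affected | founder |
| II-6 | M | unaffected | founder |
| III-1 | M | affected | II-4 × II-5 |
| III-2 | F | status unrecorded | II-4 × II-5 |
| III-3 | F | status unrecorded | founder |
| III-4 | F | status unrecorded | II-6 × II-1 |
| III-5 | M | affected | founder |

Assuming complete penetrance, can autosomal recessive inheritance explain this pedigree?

No

Under autosomal recessive, II-2 (unaffected, male) cannot arise from I-1 (affected) × I-2 (affected).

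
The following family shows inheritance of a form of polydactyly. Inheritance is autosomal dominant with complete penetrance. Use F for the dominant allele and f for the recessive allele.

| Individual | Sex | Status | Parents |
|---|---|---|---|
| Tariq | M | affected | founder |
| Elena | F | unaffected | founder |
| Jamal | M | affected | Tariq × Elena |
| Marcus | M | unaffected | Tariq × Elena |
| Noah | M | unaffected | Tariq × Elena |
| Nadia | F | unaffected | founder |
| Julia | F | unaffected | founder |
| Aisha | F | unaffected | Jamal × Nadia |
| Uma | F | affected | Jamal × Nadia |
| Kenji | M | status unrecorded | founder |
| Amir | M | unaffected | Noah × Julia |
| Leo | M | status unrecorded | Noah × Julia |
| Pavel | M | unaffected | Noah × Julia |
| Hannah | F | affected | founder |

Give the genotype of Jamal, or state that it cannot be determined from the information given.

Ff

From phenotype alone, Jamal is FF or Ff.
Jamal is affected so carries F and received f from Elena (ff), so Jamal is Ff.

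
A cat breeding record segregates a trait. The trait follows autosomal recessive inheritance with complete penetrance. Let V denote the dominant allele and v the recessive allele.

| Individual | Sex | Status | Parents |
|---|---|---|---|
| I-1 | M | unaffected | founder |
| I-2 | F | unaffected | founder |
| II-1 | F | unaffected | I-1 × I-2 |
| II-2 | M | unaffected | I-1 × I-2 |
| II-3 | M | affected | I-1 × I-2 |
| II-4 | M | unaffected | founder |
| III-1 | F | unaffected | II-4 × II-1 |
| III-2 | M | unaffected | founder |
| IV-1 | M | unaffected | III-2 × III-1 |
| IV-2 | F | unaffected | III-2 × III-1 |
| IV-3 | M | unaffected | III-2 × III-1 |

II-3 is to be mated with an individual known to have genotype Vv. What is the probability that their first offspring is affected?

1/2

II-3 is affected, so II-3 is vv.
The cross gives 1/2 Vv : 1/2 vv, so P(offspring is affected) = 1/2.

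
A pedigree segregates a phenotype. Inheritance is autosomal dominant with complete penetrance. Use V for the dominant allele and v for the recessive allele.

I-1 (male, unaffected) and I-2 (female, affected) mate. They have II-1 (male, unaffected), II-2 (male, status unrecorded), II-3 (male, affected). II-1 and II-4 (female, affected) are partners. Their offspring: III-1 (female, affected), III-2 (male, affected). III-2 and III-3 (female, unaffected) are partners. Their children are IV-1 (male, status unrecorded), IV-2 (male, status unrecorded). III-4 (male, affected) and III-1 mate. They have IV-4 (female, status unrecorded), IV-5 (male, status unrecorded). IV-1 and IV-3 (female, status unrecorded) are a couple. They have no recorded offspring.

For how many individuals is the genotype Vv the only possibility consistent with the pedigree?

Obligate heterozygotes: I-2 is affected so carries V and passed v to II-1 (vv), so I-2 is Vv; II-3 is affected so carries V and received v from I-1 (vv), so II-3 is Vv; III-1 is affected so carries V and received v from II-1 (vv), so III-1 is Vv; III-2 is affected so carries V and received v from II-1 (vv), so III-2 is Vv.
Every other individual is either homozygous by phenotype or has at least one consistent homozygous assignment, so the count is 4.

4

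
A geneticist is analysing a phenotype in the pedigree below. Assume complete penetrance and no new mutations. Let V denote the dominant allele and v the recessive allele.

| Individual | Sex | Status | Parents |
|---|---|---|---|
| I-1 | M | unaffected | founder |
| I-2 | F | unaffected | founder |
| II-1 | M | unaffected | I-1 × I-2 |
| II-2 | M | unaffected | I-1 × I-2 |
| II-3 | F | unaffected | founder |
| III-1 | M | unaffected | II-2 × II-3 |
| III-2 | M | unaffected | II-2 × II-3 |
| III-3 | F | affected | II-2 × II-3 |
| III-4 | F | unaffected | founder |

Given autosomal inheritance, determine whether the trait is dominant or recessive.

II-2 and II-3 are both unaffected yet have an affected child III-3. Under dominance, an affected child requires at least one affected parent, so the trait cannot be dominant.

recessive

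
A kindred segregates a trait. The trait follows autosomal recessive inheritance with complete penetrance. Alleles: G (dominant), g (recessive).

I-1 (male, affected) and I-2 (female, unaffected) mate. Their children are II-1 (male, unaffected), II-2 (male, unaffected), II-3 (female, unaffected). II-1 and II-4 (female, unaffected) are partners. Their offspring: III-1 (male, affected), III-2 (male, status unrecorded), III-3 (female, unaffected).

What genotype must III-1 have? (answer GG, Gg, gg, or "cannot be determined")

III-1 is affected, so III-1 is gg.

gg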